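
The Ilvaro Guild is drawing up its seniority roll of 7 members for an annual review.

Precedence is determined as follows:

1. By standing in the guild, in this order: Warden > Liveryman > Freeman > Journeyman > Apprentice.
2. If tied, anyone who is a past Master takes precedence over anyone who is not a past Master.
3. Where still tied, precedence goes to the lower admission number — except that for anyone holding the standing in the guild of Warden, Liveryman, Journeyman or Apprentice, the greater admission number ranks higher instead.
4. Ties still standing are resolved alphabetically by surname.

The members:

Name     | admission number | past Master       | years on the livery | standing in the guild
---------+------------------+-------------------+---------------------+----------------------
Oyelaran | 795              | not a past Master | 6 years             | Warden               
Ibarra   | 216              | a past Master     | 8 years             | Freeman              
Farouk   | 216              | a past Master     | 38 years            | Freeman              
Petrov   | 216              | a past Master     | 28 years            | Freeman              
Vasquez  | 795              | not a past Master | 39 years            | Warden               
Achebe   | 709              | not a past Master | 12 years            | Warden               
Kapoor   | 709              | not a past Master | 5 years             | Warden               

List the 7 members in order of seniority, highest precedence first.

Oyelaran, Vasquez, Achebe, Kapoor, Farouk, Ibarra, Petrov

By standing in the guild: Oyelaran, Vasquez, Achebe and Kapoor (Warden); then Farouk, Ibarra and Petrov (Freeman).
Oyelaran, Vasquez, Achebe and Kapoor are each not a past Master, so the next rule applies.
Among Oyelaran, Vasquez, Achebe and Kapoor, by admission number (higher first) (reversed rule for this group): Oyelaran and Vasquez (795) before Achebe and Kapoor (709).
Among Oyelaran and Vasquez, alphabetically by surname: Oyelaran before Vasquez.
Among Achebe and Kapoor, alphabetically by surname: Achebe before Kapoor.
Farouk, Ibarra and Petrov are each a past Master, so the next rule applies.
Farouk, Ibarra and Petrov all have admission number 216, so the next rule applies.
Among Farouk, Ibarra and Petrov, alphabetically by surname: Farouk before Ibarra before Petrov.
Full order: Oyelaran, Vasquez, Achebe, Kapoor, Farouk, Ibarra, Petrov.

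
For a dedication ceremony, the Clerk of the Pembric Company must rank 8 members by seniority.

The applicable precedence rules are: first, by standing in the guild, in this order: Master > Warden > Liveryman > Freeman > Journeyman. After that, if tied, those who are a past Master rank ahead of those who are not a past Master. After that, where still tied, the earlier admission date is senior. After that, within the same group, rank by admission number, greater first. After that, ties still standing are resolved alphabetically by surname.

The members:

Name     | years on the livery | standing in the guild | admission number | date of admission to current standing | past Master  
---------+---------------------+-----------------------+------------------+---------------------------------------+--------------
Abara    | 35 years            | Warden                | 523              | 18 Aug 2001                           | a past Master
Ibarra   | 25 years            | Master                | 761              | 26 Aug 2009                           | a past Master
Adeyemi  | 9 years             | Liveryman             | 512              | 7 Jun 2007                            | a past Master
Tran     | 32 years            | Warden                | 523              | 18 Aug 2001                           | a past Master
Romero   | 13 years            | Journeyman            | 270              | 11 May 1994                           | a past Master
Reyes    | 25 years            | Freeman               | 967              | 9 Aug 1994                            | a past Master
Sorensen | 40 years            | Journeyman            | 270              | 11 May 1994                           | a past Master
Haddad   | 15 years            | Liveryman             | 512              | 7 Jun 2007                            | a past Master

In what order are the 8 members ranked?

Ibarra, Abara, Tran, Adeyemi, Haddad, Reyes, Romero, Sorensen

By standing in the guild: Ibarra (Master); then Abara and Tran (Warden); then Adeyemi and Haddad (Liveryman); then Reyes (Freeman); then Romero and Sorensen (Journeyman).
Abara and Tran are each a past Master, so the next rule applies.
Abara and Tran both have date of admission to current standing 18 Aug 2001, so the next rule applies.
Abara and Tran both have admission number 523, so the next rule applies.
Among Abara and Tran, alphabetically by surname: Abara before Tran.
Adeyemi and Haddad are each a past Master, so the next rule applies.
Adeyemi and Haddad both have date of admission to current standing 7 Jun 2007, so the next rule applies.
Adeyemi and Haddad both have admission number 512, so the next rule applies.
Among Adeyemi and Haddad, alphabetically by surname: Adeyemi before Haddad.
Romero and Sorensen are each a past Master, so the next rule applies.
Romero and Sorensen both have date of admission to current standing 11 May 1994, so the next rule applies.
Romero and Sorensen both have admission number 270, so the next rule applies.
Among Romero and Sorensen, alphabetically by surname: Romero before Sorensen.
Full order: Ibarra, Abara, Tran, Adeyemi, Haddad, Reyes, Romero, Sorensen.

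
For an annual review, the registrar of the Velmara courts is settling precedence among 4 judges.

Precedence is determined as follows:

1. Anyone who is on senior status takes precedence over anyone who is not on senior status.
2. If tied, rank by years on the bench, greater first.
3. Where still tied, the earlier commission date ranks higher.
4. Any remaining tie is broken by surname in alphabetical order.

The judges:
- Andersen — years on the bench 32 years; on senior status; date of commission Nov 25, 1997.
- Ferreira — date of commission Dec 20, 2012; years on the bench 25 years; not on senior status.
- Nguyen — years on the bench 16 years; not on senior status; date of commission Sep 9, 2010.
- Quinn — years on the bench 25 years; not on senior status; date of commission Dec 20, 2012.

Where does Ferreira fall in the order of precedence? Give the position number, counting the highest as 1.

By the first rule: Andersen (on senior status); then Ferreira, Quinn and Nguyen (each not on senior status).
Among Ferreira, Quinn and Nguyen, by years on the bench (higher first): Ferreira and Quinn (25 years) before Nguyen (16 years).
Ferreira and Quinn both have date of commission Dec 20, 2012, so the next rule applies.
Among Ferreira and Quinn, alphabetically by surname: Ferreira before Quinn.
Order: Andersen, Ferreira, Quinn, Nguyen. So position 2.

2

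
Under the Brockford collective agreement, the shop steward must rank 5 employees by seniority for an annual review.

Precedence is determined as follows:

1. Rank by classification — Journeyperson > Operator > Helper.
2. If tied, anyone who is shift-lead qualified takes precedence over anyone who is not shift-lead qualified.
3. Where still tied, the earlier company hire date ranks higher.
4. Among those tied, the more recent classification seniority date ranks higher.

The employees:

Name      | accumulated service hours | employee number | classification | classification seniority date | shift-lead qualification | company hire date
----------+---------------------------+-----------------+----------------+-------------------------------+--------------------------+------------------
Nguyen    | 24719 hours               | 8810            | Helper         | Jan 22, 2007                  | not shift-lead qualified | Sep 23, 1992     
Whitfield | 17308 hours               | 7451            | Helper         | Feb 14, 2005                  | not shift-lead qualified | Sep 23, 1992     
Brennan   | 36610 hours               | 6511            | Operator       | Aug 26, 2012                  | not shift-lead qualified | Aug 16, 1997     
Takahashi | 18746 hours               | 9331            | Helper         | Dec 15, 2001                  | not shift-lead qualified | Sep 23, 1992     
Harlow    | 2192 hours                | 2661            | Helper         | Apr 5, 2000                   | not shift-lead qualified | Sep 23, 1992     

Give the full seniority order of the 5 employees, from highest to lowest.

Brennan, Nguyen, Whitfield, Takahashi, Harlow

By classification: Brennan (Operator); then Nguyen, Whitfield, Takahashi and Harlow (Helper).
Nguyen, Whitfield, Takahashi and Harlow are each not shift-lead qualified, so the next rule applies.
Nguyen, Whitfield, Takahashi and Harlow all have company hire date Sep 23, 1992, so the next rule applies.
Among Nguyen, Whitfield, Takahashi and Harlow, by classification seniority date (later first): Nguyen (Jan 22, 2007) before Whitfield (Feb 14, 2005) before Takahashi (Dec 15, 2001) before Harlow (Apr 5, 2000).
Full order: Brennan, Nguyen, Whitfield, Takahashi, Harlow.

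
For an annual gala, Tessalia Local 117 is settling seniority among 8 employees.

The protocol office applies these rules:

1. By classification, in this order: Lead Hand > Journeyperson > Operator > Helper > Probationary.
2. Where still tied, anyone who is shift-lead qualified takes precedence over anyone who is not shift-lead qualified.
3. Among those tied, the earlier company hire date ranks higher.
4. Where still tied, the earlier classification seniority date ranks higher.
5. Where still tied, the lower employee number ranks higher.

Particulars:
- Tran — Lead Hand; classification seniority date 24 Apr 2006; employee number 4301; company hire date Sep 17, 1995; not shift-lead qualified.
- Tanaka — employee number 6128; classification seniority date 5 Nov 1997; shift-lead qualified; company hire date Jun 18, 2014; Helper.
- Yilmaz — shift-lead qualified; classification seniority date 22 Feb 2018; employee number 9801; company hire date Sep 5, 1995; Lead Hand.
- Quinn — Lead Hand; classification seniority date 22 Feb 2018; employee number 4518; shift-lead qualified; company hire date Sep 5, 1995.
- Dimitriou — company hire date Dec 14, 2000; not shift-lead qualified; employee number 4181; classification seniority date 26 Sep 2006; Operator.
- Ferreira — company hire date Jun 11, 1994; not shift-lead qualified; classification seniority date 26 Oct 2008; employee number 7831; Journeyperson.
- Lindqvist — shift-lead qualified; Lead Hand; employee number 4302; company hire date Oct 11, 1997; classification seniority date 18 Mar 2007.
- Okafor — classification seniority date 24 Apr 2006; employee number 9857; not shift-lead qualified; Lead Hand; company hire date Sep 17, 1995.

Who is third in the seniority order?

Lindqvist

By classification: Quinn, Yilmaz, Lindqvist, Tran and Okafor (Lead Hand); then Ferreira (Journeyperson); then Dimitriou (Operator); then Tanaka (Helper).
Among Quinn, Yilmaz, Lindqvist, Tran and Okafor, shift-lead qualified before not shift-lead qualified: Quinn, Yilmaz and Lindqvist (shift-lead qualified) before Tran and Okafor (not shift-lead qualified).
Among Quinn, Yilmaz and Lindqvist, by company hire date (earlier first): Quinn and Yilmaz (Sep 5, 1995) before Lindqvist (Oct 11, 1997).
Quinn and Yilmaz both have classification seniority date 22 Feb 2018, so the next rule applies.
Among Quinn and Yilmaz, by employee number (lower first): Quinn (4518) before Yilmaz (9801).
Tran and Okafor both have company hire date Sep 17, 1995, so the next rule applies.
Tran and Okafor both have classification seniority date 24 Apr 2006, so the next rule applies.
Among Tran and Okafor, by employee number (lower first): Tran (4301) before Okafor (9857).
Order: Quinn, Yilmaz, Lindqvist, Tran, Okafor, Ferreira, Dimitriou, Tanaka.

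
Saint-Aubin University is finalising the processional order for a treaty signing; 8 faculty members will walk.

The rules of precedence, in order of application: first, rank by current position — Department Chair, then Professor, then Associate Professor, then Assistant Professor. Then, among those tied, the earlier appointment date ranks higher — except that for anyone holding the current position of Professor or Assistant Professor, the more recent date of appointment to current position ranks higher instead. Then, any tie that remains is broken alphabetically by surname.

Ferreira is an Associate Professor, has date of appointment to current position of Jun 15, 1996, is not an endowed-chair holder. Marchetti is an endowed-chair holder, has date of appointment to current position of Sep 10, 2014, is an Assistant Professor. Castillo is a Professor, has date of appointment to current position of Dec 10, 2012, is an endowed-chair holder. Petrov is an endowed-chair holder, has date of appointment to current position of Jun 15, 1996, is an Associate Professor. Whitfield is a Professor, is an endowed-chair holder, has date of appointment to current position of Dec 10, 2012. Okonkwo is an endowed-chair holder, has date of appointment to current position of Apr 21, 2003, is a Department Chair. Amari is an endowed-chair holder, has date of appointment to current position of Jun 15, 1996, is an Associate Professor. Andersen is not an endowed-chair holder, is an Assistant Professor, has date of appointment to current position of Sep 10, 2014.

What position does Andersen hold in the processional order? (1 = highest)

By current position: Okonkwo (Department Chair); then Castillo and Whitfield (Professor); then Amari, Ferreira and Petrov (Associate Professor); then Andersen and Marchetti (Assistant Professor).
Castillo and Whitfield both have date of appointment to current position Dec 10, 2012, so the next rule applies.
Among Castillo and Whitfield, alphabetically by surname: Castillo before Whitfield.
Amari, Ferreira and Petrov all have date of appointment to current position Jun 15, 1996, so the next rule applies.
Among Amari, Ferreira and Petrov, alphabetically by surname: Amari before Ferreira before Petrov.
Andersen and Marchetti both have date of appointment to current position Sep 10, 2014, so the next rule applies.
Among Andersen and Marchetti, alphabetically by surname: Andersen before Marchetti.
Order: Okonkwo, Castillo, Whitfield, Amari, Ferreira, Petrov, Andersen, Marchetti. So position 7.

7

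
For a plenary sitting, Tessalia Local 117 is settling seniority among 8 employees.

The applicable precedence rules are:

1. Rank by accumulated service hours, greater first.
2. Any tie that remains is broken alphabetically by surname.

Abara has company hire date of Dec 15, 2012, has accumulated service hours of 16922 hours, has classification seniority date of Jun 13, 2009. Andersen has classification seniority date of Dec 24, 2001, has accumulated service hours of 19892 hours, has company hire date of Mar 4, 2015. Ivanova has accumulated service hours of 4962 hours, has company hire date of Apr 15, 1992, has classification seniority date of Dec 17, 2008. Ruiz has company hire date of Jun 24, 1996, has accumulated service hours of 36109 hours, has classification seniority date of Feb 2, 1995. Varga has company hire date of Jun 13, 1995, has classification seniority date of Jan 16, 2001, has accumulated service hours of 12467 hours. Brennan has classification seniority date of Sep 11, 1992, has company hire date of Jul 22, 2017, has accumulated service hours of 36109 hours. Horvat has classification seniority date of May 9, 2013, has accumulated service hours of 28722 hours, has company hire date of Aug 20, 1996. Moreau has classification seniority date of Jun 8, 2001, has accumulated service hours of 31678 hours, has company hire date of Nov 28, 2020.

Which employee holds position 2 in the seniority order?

By accumulated service hours (higher first): Brennan and Ruiz (both 36109 hours); then Moreau (31678 hours); then Horvat (28722 hours); then Andersen (19892 hours); then Abara (16922 hours); then Varga (12467 hours); then Ivanova (4962 hours).
Among Brennan and Ruiz, alphabetically by surname: Brennan before Ruiz.
Order: Brennan, Ruiz, Moreau, Horvat, Andersen, Abara, Varga, Ivanova.

Ruiz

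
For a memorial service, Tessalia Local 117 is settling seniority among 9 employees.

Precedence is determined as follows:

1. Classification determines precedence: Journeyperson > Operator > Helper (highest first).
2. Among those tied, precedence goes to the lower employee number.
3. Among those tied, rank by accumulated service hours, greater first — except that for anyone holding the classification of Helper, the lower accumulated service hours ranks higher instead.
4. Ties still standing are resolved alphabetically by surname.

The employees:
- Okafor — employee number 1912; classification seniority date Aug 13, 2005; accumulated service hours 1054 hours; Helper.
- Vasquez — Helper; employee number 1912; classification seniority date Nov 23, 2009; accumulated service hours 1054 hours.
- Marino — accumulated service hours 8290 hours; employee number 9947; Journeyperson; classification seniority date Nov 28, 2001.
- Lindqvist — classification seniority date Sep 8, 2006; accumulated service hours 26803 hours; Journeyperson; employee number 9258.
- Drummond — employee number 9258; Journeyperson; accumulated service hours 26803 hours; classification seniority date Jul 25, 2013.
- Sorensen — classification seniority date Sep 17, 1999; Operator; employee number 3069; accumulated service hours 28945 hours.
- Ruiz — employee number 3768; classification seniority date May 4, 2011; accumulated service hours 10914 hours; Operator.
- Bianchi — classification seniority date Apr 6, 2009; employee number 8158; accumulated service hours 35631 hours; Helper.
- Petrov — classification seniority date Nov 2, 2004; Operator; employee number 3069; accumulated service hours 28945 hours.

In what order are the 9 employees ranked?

Drummond, Lindqvist, Marino, Petrov, Sorensen, Ruiz, Okafor, Vasquez, Bianchi

By classification: Drummond, Lindqvist and Marino (Journeyperson); then Petrov, Sorensen and Ruiz (Operator); then Okafor, Vasquez and Bianchi (Helper).
Among Drummond, Lindqvist and Marino, by employee number (lower first): Drummond and Lindqvist (9258) before Marino (9947).
Drummond and Lindqvist both have accumulated service hours 26803 hours, so the next rule applies.
Among Drummond and Lindqvist, alphabetically by surname: Drummond before Lindqvist.
Among Petrov, Sorensen and Ruiz, by employee number (lower first): Petrov and Sorensen (3069) before Ruiz (3768).
Petrov and Sorensen both have accumulated service hours 28945 hours, so the next rule applies.
Among Petrov and Sorensen, alphabetically by surname: Petrov before Sorensen.
Among Okafor, Vasquez and Bianchi, by employee number (lower first): Okafor and Vasquez (1912) before Bianchi (8158).
Okafor and Vasquez both have accumulated service hours 1054 hours, so the next rule applies.
Among Okafor and Vasquez, alphabetically by surname: Okafor before Vasquez.
Full order: Drummond, Lindqvist, Marino, Petrov, Sorensen, Ruiz, Okafor, Vasquez, Bianchi.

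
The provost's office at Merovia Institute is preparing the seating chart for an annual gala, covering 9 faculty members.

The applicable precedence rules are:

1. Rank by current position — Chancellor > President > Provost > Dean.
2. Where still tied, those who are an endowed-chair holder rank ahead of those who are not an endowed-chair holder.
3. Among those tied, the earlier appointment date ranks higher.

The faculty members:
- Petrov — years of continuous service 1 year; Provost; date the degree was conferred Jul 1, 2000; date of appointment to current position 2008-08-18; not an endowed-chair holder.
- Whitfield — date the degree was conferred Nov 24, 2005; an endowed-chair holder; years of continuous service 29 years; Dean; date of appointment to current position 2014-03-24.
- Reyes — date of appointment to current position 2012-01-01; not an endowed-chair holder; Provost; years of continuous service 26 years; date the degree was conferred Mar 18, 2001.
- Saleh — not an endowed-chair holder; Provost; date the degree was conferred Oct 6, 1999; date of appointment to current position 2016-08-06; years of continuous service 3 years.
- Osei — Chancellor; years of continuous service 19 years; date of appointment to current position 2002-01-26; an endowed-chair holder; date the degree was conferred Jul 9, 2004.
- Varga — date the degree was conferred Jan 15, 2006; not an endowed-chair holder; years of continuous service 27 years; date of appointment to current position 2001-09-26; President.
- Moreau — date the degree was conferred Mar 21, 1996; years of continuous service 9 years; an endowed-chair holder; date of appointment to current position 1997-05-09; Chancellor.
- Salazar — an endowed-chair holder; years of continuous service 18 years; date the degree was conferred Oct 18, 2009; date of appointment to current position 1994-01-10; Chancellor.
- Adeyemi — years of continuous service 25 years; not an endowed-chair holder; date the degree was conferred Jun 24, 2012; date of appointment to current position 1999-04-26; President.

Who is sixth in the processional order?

By current position: Salazar, Moreau and Osei (Chancellor); then Adeyemi and Varga (President); then Petrov, Reyes and Saleh (Provost); then Whitfield (Dean).
Salazar, Moreau and Osei are each an endowed-chair holder, so the next rule applies.
Among Salazar, Moreau and Osei, by date of appointment to current position (earlier first): Salazar (1994-01-10) before Moreau (1997-05-09) before Osei (2002-01-26).
Adeyemi and Varga are each not an endowed-chair holder, so the next rule applies.
Among Adeyemi and Varga, by date of appointment to current position (earlier first): Adeyemi (1999-04-26) before Varga (2001-09-26).
Petrov, Reyes and Saleh are each not an endowed-chair holder, so the next rule applies.
Among Petrov, Reyes and Saleh, by date of appointment to current position (earlier first): Petrov (2008-08-18) before Reyes (2012-01-01) before Saleh (2016-08-06).
Order: Salazar, Moreau, Osei, Adeyemi, Varga, Petrov, Reyes, Saleh, Whitfield.

Petrov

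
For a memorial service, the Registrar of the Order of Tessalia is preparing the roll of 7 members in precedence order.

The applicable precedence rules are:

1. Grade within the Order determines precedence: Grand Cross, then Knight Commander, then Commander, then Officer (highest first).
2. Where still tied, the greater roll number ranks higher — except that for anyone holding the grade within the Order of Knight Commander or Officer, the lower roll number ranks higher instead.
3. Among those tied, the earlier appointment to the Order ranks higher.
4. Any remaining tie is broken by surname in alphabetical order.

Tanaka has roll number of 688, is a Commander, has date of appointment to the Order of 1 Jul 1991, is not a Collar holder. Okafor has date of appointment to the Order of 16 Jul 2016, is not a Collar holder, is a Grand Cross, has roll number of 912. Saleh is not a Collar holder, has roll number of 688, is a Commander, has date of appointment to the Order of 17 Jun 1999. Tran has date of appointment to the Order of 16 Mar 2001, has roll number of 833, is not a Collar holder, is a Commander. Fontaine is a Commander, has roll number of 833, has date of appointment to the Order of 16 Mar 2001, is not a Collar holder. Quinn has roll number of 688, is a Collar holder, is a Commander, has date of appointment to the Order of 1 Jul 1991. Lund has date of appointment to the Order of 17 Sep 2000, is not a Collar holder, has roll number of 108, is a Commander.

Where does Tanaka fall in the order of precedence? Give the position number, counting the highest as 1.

5

By grade within the Order: Okafor (Grand Cross); then Fontaine, Tran, Quinn, Tanaka, Saleh and Lund (Commander).
Among Fontaine, Tran, Quinn, Tanaka, Saleh and Lund, by roll number (higher first): Fontaine and Tran (833) before Quinn, Tanaka and Saleh (688) before Lund (108).
Fontaine and Tran both have date of appointment to the Order 16 Mar 2001, so the next rule applies.
Among Fontaine and Tran, alphabetically by surname: Fontaine before Tran.
Among Quinn, Tanaka and Saleh, by date of appointment to the Order (earlier first): Quinn and Tanaka (1 Jul 1991) before Saleh (17 Jun 1999).
Among Quinn and Tanaka, alphabetically by surname: Quinn before Tanaka.
Order: Okafor, Fontaine, Tran, Quinn, Tanaka, Saleh, Lund. So position 5.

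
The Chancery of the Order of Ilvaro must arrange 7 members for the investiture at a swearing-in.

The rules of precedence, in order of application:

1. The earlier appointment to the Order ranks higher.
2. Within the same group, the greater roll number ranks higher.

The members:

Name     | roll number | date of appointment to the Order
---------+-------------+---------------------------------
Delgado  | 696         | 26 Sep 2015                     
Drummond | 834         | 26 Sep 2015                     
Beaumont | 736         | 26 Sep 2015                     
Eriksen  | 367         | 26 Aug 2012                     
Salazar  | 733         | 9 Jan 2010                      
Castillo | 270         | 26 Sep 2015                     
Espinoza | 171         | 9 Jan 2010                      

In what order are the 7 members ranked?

By date of appointment to the Order (earlier first): Salazar and Espinoza (both 9 Jan 2010); then Eriksen (26 Aug 2012); then Drummond, Beaumont, Delgado and Castillo (each 26 Sep 2015).
Among Salazar and Espinoza, by roll number (higher first): Salazar (733) before Espinoza (171).
Among Drummond, Beaumont, Delgado and Castillo, by roll number (higher first): Drummond (834) before Beaumont (736) before Delgado (696) before Castillo (270).
Full order: Salazar, Espinoza, Eriksen, Drummond, Beaumont, Delgado, Castillo.

Salazar, Espinoza, Eriksen, Drummond, Beaumont, Delgado, Castillo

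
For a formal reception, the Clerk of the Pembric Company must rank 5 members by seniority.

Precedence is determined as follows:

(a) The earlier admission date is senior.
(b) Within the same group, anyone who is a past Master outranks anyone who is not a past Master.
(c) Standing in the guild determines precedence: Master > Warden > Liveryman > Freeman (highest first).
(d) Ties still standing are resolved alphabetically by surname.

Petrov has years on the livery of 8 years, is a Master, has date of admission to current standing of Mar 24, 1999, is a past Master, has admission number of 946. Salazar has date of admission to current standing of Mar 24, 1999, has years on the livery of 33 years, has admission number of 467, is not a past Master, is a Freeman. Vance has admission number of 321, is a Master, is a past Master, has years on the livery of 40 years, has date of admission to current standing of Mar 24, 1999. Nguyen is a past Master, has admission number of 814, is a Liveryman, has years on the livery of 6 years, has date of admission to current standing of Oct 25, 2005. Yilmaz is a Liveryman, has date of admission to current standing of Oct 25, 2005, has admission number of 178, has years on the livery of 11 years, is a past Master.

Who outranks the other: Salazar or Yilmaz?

Salazar

By date of admission to current standing (earlier first): Petrov, Vance and Salazar (each Mar 24, 1999); then Nguyen and Yilmaz (both Oct 25, 2005).
Among Petrov, Vance and Salazar, a past Master before not a past Master: Petrov and Vance (a past Master) before Salazar (not a past Master).
Petrov and Vance are each Master, so the next rule applies.
Among Petrov and Vance, alphabetically by surname: Petrov before Vance.
Nguyen and Yilmaz are each a past Master, so the next rule applies.
Nguyen and Yilmaz are each Liveryman, so the next rule applies.
Among Nguyen and Yilmaz, alphabetically by surname: Nguyen before Yilmaz.
So Salazar takes precedence.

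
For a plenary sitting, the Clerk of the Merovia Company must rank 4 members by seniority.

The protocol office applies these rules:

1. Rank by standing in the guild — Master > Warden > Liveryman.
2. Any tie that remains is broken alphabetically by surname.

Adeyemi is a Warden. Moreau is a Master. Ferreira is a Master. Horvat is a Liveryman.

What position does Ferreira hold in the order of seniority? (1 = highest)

By standing in the guild: Ferreira and Moreau (Master); then Adeyemi (Warden); then Horvat (Liveryman).
Among Ferreira and Moreau, alphabetically by surname: Ferreira before Moreau.
Order: Ferreira, Moreau, Adeyemi, Horvat. So position 1.

1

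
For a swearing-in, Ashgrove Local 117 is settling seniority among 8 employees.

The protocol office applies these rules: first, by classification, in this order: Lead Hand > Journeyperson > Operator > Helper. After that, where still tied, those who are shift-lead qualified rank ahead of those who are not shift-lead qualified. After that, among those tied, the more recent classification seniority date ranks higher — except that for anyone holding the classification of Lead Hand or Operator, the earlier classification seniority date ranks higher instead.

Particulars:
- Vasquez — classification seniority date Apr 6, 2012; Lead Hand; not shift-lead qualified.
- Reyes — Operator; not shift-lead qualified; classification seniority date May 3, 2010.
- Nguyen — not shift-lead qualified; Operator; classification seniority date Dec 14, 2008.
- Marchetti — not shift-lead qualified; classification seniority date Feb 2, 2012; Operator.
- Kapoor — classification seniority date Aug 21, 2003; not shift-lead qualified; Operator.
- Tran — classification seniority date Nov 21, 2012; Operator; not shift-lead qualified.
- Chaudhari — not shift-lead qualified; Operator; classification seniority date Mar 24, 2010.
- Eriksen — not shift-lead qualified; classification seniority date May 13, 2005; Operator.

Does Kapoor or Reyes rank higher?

Kapoor

By classification: Vasquez (Lead Hand); then Kapoor, Eriksen, Nguyen, Chaudhari, Reyes, Marchetti and Tran (Operator).
Kapoor, Eriksen, Nguyen, Chaudhari, Reyes, Marchetti and Tran are each not shift-lead qualified, so the next rule applies.
Among Kapoor, Eriksen, Nguyen, Chaudhari, Reyes, Marchetti and Tran, by classification seniority date (earlier first) (reversed rule for this group): Kapoor (Aug 21, 2003) before Eriksen (May 13, 2005) before Nguyen (Dec 14, 2008) before Chaudhari (Mar 24, 2010) before Reyes (May 3, 2010) before Marchetti (Feb 2, 2012) before Tran (Nov 21, 2012).
So Kapoor takes precedence.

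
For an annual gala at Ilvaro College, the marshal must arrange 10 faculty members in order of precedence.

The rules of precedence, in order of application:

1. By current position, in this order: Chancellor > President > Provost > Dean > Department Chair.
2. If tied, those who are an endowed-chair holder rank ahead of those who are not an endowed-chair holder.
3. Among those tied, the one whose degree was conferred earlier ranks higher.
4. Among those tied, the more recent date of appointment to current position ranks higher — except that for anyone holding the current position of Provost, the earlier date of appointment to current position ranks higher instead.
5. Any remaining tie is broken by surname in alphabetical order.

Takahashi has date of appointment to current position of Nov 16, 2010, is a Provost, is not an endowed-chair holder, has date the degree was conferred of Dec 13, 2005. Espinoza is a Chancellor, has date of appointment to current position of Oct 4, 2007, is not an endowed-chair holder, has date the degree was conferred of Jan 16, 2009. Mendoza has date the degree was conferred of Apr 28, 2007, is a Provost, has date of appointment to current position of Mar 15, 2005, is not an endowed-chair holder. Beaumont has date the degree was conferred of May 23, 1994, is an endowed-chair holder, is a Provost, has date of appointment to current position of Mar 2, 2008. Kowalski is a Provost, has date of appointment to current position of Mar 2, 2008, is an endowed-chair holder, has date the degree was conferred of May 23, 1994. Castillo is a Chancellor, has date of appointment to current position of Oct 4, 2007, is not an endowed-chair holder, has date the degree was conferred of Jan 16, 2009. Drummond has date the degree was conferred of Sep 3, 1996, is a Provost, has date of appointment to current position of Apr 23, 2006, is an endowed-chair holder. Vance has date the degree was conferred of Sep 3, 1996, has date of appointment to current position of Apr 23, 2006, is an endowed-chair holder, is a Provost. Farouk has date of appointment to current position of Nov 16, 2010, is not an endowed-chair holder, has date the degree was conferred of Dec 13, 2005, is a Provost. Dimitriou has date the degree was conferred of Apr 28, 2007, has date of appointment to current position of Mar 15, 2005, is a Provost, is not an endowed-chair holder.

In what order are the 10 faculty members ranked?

Castillo, Espinoza, Beaumont, Kowalski, Drummond, Vance, Farouk, Takahashi, Dimitriou, Mendoza

By current position: Castillo and Espinoza (Chancellor); then Beaumont, Kowalski, Drummond, Vance, Farouk, Takahashi, Dimitriou and Mendoza (Provost).
Castillo and Espinoza are each not an endowed-chair holder, so the next rule applies.
Castillo and Espinoza both have date the degree was conferred Jan 16, 2009, so the next rule applies.
Castillo and Espinoza both have date of appointment to current position Oct 4, 2007, so the next rule applies.
Among Castillo and Espinoza, alphabetically by surname: Castillo before Espinoza.
Among Beaumont, Kowalski, Drummond, Vance, Farouk, Takahashi, Dimitriou and Mendoza, an endowed-chair holder before not an endowed-chair holder: Beaumont, Kowalski, Drummond and Vance (an endowed-chair holder) before Farouk, Takahashi, Dimitriou and Mendoza (not an endowed-chair holder).
Among Beaumont, Kowalski, Drummond and Vance, by date the degree was conferred (earlier first): Beaumont and Kowalski (May 23, 1994) before Drummond and Vance (Sep 3, 1996).
Beaumont and Kowalski both have date of appointment to current position Mar 2, 2008, so the next rule applies.
Among Beaumont and Kowalski, alphabetically by surname: Beaumont before Kowalski.
Drummond and Vance both have date of appointment to current position Apr 23, 2006, so the next rule applies.
Among Drummond and Vance, alphabetically by surname: Drummond before Vance.
Among Farouk, Takahashi, Dimitriou and Mendoza, by date the degree was conferred (earlier first): Farouk and Takahashi (Dec 13, 2005) before Dimitriou and Mendoza (Apr 28, 2007).
Farouk and Takahashi both have date of appointment to current position Nov 16, 2010, so the next rule applies.
Among Farouk and Takahashi, alphabetically by surname: Farouk before Takahashi.
Dimitriou and Mendoza both have date of appointment to current position Mar 15, 2005, so the next rule applies.
Among Dimitriou and Mendoza, alphabetically by surname: Dimitriou before Mendoza.
Full order: Castillo, Espinoza, Beaumont, Kowalski, Drummond, Vance, Farouk, Takahashi, Dimitriou, Mendoza.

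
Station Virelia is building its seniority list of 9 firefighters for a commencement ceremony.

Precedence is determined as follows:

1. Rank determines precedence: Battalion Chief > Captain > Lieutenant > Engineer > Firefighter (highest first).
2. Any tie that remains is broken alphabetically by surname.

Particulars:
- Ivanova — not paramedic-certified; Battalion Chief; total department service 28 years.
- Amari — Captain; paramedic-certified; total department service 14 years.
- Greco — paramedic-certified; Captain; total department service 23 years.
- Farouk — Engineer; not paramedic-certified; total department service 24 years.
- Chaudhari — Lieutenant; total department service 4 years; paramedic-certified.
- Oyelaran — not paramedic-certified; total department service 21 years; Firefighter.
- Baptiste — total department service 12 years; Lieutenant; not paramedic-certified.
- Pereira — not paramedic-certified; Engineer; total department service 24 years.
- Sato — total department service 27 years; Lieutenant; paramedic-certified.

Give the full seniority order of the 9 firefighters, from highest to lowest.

By rank: Ivanova (Battalion Chief); then Amari and Greco (Captain); then Baptiste, Chaudhari and Sato (Lieutenant); then Farouk and Pereira (Engineer); then Oyelaran (Firefighter).
Among Amari and Greco, alphabetically by surname: Amari before Greco.
Among Baptiste, Chaudhari and Sato, alphabetically by surname: Baptiste before Chaudhari before Sato.
Among Farouk and Pereira, alphabetically by surname: Farouk before Pereira.
Full order: Ivanova, Amari, Greco, Baptiste, Chaudhari, Sato, Farouk, Pereira, Oyelaran.

Ivanova, Amari, Greco, Baptiste, Chaudhari, Sato, Farouk, Pereira, Oyelaran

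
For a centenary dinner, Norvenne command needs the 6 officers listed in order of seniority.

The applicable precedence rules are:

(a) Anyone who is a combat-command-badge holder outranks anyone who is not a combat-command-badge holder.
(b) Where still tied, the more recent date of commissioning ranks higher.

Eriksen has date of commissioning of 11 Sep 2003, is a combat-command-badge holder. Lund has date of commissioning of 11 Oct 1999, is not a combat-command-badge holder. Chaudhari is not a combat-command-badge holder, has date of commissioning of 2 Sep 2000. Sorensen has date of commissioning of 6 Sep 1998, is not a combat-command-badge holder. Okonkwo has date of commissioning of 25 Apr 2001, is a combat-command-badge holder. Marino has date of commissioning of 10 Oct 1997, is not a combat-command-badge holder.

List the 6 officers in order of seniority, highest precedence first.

By the first rule: Eriksen and Okonkwo (both a combat-command-badge holder); then Chaudhari, Lund, Sorensen and Marino (each not a combat-command-badge holder).
Among Eriksen and Okonkwo, by date of commissioning (later first): Eriksen (11 Sep 2003) before Okonkwo (25 Apr 2001).
Among Chaudhari, Lund, Sorensen and Marino, by date of commissioning (later first): Chaudhari (2 Sep 2000) before Lund (11 Oct 1999) before Sorensen (6 Sep 1998) before Marino (10 Oct 1997).
Full order: Eriksen, Okonkwo, Chaudhari, Lund, Sorensen, Marino.

Eriksen, Okonkwo, Chaudhari, Lund, Sorensen, Marino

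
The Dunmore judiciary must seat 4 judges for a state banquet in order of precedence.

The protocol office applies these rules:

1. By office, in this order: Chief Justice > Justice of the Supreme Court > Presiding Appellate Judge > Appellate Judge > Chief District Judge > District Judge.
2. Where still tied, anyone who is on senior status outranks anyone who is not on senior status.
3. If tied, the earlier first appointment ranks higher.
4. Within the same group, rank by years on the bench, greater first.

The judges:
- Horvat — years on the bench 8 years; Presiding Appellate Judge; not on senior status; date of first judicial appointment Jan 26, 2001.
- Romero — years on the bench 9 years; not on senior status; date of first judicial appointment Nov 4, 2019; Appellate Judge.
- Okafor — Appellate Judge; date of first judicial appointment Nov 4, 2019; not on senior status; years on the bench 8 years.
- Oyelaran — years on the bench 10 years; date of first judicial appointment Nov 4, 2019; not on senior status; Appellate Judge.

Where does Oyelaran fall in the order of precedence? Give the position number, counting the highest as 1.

2

By office: Horvat (Presiding Appellate Judge); then Oyelaran, Romero and Okafor (Appellate Judge).
Oyelaran, Romero and Okafor are each not on senior status, so the next rule applies.
Oyelaran, Romero and Okafor all have date of first judicial appointment Nov 4, 2019, so the next rule applies.
Among Oyelaran, Romero and Okafor, by years on the bench (higher first): Oyelaran (10 years) before Romero (9 years) before Okafor (8 years).
Order: Horvat, Oyelaran, Romero, Okafor. So position 2.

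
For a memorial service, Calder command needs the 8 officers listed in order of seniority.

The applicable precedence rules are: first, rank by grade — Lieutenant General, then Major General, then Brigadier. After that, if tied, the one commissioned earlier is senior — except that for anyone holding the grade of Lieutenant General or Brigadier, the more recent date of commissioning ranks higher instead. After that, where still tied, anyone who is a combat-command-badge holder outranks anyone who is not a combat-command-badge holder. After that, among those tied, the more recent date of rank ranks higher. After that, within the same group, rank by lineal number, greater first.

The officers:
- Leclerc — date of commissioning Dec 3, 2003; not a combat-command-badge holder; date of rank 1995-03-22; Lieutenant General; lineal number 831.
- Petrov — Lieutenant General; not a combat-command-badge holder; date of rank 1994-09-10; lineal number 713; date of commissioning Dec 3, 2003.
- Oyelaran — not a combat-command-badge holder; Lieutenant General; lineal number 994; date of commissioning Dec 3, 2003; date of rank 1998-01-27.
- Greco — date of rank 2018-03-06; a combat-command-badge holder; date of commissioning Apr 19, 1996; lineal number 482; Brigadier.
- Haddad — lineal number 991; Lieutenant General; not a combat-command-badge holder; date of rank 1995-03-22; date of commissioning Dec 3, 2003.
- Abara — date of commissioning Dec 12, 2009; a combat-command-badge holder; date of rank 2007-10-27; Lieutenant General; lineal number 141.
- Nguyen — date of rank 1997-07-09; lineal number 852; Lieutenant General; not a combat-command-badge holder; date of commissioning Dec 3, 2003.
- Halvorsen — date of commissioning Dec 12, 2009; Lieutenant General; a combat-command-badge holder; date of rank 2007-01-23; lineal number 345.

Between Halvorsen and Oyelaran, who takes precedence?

By grade: Abara, Halvorsen, Oyelaran, Nguyen, Haddad, Leclerc and Petrov (Lieutenant General); then Greco (Brigadier).
Among Abara, Halvorsen, Oyelaran, Nguyen, Haddad, Leclerc and Petrov, by date of commissioning (later first) (reversed rule for this group): Abara and Halvorsen (Dec 12, 2009) before Oyelaran, Nguyen, Haddad, Leclerc and Petrov (Dec 3, 2003).
Abara and Halvorsen are each a combat-command-badge holder, so the next rule applies.
Among Abara and Halvorsen, by date of rank (later first): Abara (2007-10-27) before Halvorsen (2007-01-23).
Oyelaran, Nguyen, Haddad, Leclerc and Petrov are each not a combat-command-badge holder, so the next rule applies.
Among Oyelaran, Nguyen, Haddad, Leclerc and Petrov, by date of rank (later first): Oyelaran (1998-01-27) before Nguyen (1997-07-09) before Haddad and Leclerc (1995-03-22) before Petrov (1994-09-10).
Among Haddad and Leclerc, by lineal number (higher first): Haddad (991) before Leclerc (831).
So Halvorsen takes precedence.

Halvorsen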